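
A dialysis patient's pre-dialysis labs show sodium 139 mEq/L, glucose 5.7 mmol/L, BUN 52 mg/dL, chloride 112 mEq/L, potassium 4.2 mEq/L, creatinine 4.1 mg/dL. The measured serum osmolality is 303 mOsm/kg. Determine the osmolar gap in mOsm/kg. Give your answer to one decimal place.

0.7 mOsm/kg

Calculated osmolality = 2·Na + glucose + BUN/2.8
= 2·139 + 5.7 + 52/2.8
= 278 + 5.70 + 18.57
= 302.27 mOsm/kg ≈ 302.3 mOsm/kg
Osmolar gap = measured − calculated = 303 − 302.3 = 0.7 mOsm/kg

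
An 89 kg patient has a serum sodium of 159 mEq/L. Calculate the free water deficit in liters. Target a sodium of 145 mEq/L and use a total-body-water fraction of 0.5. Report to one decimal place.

TBW = 0.5 · 89 = 44.5 L
Free water deficit = TBW · (Na/145 − 1)
= 44.5 · (159/145 − 1)
= 44.5 · 0.0966
= 4.3 L

4.3 L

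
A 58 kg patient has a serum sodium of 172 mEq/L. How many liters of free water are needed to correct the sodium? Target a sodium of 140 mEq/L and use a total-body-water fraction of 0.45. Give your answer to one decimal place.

6.0 L

TBW = 0.45 · 58 = 26.1 L
Free water deficit = TBW · (Na/140 − 1)
= 26.1 · (172/140 − 1)
= 26.1 · 0.2286
= 5.97 L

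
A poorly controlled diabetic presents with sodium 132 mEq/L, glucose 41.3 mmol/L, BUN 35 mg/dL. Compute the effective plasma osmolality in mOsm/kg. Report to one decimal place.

Effective osmolality excludes urea (freely permeant across cell membranes):
2·Na + glucose
= 2·132 + 41.3
= 264 + 41.3
= 305.3 mOsm/kg

305.3 mOsm/kg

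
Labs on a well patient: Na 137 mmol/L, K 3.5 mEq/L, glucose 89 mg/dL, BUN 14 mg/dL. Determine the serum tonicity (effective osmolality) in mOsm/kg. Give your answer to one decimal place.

278.9 mOsm/kg

Effective osmolality excludes urea (freely permeant across cell membranes):
2·Na + glucose/18
= 2·137 + 89/18
= 274 + 4.94
= 278.94 mOsm/kg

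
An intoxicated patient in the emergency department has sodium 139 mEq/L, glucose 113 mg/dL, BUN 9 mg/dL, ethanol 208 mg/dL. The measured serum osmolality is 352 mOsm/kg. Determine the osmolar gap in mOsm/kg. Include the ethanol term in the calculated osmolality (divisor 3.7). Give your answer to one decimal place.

8.3 mOsm/kg

Calculated osmolality = 2·Na + glucose/18 + BUN/2.8 + ethanol/3.7
= 2·139 + 113/18 + 9/2.8 + 208/3.7
= 278 + 6.28 + 3.21 + 56.22
= 343.71 mOsm/kg ≈ 343.7 mOsm/kg
Osmolar gap = measured − calculated = 352 − 343.7 = 8.3 mOsm/kg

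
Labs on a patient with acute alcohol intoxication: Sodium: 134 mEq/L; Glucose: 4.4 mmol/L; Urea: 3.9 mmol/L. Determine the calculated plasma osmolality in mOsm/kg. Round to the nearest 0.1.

276.3 mOsm/kg

Calculated osmolality = 2·Na + glucose + urea
= 2·134 + 4.4 + 3.9
= 268 + 4.40 + 3.90
= 276.3 mOsm/kg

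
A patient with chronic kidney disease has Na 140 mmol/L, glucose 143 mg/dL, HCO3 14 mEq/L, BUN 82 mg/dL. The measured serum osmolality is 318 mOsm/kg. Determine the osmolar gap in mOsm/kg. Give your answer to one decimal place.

0.8 mOsm/kg

Calculated osmolality = 2·Na + glucose/18 + BUN/2.8
= 2·140 + 143/18 + 82/2.8
= 280 + 7.94 + 29.29
= 317.23 mOsm/kg ≈ 317.2 mOsm/kg
Osmolar gap = measured − calculated = 318 − 317.2 = 0.8 mOsm/kg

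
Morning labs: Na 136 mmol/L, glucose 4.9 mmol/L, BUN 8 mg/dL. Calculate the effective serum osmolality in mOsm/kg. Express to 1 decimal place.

276.9 mOsm/kg

Effective osmolality excludes urea (freely permeant across cell membranes):
2·Na + glucose
= 2·136 + 4.9
= 272 + 4.9
= 276.9 mOsm/kg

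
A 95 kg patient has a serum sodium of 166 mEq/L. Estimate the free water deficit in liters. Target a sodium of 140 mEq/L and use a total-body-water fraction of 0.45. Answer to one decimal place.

TBW = 0.45 · 95 = 42.75 L
Free water deficit = TBW · (Na/140 − 1)
= 42.75 · (166/140 − 1)
= 42.75 · 0.1857
= 7.94 L

7.9 L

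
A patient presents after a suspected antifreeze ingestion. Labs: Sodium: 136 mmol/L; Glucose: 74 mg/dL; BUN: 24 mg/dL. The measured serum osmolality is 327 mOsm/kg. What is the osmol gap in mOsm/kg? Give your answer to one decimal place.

42.3 mOsm/kg

Calculated osmolality = 2·Na + glucose/18 + BUN/2.8
= 2·136 + 74/18 + 24/2.8
= 272 + 4.11 + 8.57
= 284.68 mOsm/kg ≈ 284.7 mOsm/kg
Osmolar gap = measured − calculated = 327 − 284.7 = 42.3 mOsm/kg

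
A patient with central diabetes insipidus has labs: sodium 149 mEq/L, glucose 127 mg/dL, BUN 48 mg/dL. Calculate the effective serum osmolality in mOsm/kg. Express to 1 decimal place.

305.1 mOsm/kg

Effective osmolality excludes urea (freely permeant across cell membranes):
2·Na + glucose/18
= 2·149 + 127/18
= 298 + 7.06
= 305.06 mOsm/kg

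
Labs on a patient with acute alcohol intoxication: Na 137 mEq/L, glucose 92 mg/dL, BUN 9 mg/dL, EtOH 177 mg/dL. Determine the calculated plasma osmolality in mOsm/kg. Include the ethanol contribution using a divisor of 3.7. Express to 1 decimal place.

330.2 mOsm/kg

Calculated osmolality = 2·Na + glucose/18 + BUN/2.8 + ethanol/3.7
= 2·137 + 92/18 + 9/2.8 + 177/3.7
= 274 + 5.11 + 3.21 + 47.84
= 330.16 mOsm/kg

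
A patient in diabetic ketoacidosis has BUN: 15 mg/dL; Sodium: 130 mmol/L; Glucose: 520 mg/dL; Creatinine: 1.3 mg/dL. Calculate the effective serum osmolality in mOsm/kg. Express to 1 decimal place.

Effective osmolality excludes urea (freely permeant across cell membranes):
2·Na + glucose/18
= 2·130 + 520/18
= 260 + 28.89
= 288.89 mOsm/kg

288.9 mOsm/kg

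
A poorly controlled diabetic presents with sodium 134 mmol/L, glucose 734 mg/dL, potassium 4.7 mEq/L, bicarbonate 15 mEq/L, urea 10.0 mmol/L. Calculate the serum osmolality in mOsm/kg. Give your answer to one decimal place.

Calculated osmolality = 2·Na + glucose/18 + urea
= 2·134 + 734/18 + 10
= 268 + 40.78 + 10
= 318.78 mOsm/kg

318.8 mOsm/kg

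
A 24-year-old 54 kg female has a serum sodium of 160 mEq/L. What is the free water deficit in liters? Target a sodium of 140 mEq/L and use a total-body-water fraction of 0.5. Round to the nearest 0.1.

TBW = 0.5 · 54 = 27 L
Free water deficit = TBW · (Na/140 − 1)
= 27 · (160/140 − 1)
= 27 · 0.1429
= 3.86 L

3.9 L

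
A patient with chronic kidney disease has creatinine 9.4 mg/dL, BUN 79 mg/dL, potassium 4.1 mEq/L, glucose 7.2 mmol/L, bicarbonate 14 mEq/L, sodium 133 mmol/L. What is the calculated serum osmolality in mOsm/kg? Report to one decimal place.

301.4 mOsm/kg

Calculated osmolality = 2·Na + glucose + BUN/2.8
= 2·133 + 7.2 + 79/2.8
= 266 + 7.20 + 28.21
= 301.41 mOsm/kg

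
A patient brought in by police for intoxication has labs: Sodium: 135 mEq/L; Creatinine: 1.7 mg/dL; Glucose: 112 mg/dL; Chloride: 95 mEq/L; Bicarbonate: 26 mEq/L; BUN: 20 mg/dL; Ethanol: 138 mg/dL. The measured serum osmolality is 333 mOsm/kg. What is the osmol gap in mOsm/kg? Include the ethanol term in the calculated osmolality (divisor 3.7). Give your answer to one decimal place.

Calculated osmolality = 2·Na + glucose/18 + BUN/2.8 + ethanol/3.7
= 2·135 + 112/18 + 20/2.8 + 138/3.7
= 270 + 6.22 + 7.14 + 37.30
= 320.66 mOsm/kg ≈ 320.7 mOsm/kg
Osmolar gap = measured − calculated = 333 − 320.7 = 12.3 mOsm/kg

12.3 mOsm/kg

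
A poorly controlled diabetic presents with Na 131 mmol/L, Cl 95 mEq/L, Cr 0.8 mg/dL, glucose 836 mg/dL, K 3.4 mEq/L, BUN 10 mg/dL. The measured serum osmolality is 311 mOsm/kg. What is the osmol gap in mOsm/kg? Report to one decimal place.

-1.0 mOsm/kg

Calculated osmolality = 2·Na + glucose/18 + BUN/2.8
= 2·131 + 836/18 + 10/2.8
= 262 + 46.44 + 3.57
= 312.01 mOsm/kg ≈ 312.0 mOsm/kg
Osmolar gap = measured − calculated = 311 − 312.0 = -1.0 mOsm/kg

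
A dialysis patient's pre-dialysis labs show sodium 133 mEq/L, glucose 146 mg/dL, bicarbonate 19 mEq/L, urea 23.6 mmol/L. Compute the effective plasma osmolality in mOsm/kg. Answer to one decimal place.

274.1 mOsm/kg

Effective osmolality excludes urea (freely permeant across cell membranes):
2·Na + glucose/18
= 2·133 + 146/18
= 266 + 8.11
= 274.11 mOsm/kg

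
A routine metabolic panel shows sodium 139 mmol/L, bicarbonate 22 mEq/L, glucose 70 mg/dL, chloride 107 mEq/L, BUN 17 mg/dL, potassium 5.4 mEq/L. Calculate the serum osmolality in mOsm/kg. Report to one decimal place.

288.0 mOsm/kg

Calculated osmolality = 2·Na + glucose/18 + BUN/2.8
= 2·139 + 70/18 + 17/2.8
= 278 + 3.89 + 6.07
= 287.96 mOsm/kg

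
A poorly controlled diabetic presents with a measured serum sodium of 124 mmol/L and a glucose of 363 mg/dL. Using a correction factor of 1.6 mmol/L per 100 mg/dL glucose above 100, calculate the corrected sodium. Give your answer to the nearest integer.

128 mmol/L

Corrected Na = measured Na + 1.6 · (glucose − 100)/100
= 124 + 1.6 · (363 − 100)/100
= 124 + 4.2
= 128.2 mmol/L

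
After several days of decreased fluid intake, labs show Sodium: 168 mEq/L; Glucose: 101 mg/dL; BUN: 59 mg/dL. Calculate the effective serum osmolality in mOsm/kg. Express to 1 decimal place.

341.6 mOsm/kg

Effective osmolality excludes urea (freely permeant across cell membranes):
2·Na + glucose/18
= 2·168 + 101/18
= 336 + 5.61
= 341.61 mOsm/kg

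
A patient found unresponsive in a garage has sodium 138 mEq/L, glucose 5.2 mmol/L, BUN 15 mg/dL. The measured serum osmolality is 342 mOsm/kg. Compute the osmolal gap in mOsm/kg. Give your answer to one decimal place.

55.4 mOsm/kg

Calculated osmolality = 2·Na + glucose + BUN/2.8
= 2·138 + 5.2 + 15/2.8
= 276 + 5.20 + 5.36
= 286.56 mOsm/kg ≈ 286.6 mOsm/kg
Osmolar gap = measured − calculated = 342 − 286.6 = 55.4 mOsm/kg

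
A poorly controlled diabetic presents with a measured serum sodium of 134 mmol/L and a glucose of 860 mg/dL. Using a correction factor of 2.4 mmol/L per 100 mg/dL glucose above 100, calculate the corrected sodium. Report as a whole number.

Corrected Na = measured Na + 2.4 · (glucose − 100)/100
= 134 + 2.4 · (860 − 100)/100
= 134 + 18.2
= 152.2 mmol/L

152 mmol/L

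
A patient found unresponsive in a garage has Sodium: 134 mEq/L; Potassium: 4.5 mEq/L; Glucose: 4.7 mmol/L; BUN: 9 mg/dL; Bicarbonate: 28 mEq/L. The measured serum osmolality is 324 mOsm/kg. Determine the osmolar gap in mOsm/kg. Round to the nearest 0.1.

48.1 mOsm/kg

Calculated osmolality = 2·Na + glucose + BUN/2.8
= 2·134 + 4.7 + 9/2.8
= 268 + 4.70 + 3.21
= 275.91 mOsm/kg ≈ 275.9 mOsm/kg
Osmolar gap = measured − calculated = 324 − 275.9 = 48.1 mOsm/kg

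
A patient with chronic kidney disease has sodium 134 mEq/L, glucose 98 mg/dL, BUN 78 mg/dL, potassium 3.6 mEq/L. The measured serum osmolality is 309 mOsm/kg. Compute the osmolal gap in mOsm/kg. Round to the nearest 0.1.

Calculated osmolality = 2·Na + glucose/18 + BUN/2.8
= 2·134 + 98/18 + 78/2.8
= 268 + 5.44 + 27.86
= 301.3 mOsm/kg ≈ 301.3 mOsm/kg
Osmolar gap = measured − calculated = 309 − 301.3 = 7.7 mOsm/kg

7.7 mOsm/kg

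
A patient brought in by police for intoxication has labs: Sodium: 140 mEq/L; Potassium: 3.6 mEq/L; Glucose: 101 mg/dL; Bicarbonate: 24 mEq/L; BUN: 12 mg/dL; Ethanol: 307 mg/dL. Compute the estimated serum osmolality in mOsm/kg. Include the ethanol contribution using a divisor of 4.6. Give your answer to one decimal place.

356.6 mOsm/kg

Calculated osmolality = 2·Na + glucose/18 + BUN/2.8 + ethanol/4.6
= 2·140 + 101/18 + 12/2.8 + 307/4.6
= 280 + 5.61 + 4.29 + 66.74
= 356.64 mOsm/kg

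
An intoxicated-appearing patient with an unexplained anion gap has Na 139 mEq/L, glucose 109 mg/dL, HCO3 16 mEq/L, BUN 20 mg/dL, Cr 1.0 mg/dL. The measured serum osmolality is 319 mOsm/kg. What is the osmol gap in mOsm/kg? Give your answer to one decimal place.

Calculated osmolality = 2·Na + glucose/18 + BUN/2.8
= 2·139 + 109/18 + 20/2.8
= 278 + 6.06 + 7.14
= 291.2 mOsm/kg ≈ 291.2 mOsm/kg
Osmolar gap = measured − calculated = 319 − 291.2 = 27.8 mOsm/kg

27.8 mOsm/kg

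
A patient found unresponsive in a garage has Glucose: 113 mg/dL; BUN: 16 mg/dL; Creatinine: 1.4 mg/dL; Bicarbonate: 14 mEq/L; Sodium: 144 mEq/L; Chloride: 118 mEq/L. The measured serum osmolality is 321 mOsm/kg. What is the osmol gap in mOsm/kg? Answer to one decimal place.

Calculated osmolality = 2·Na + glucose/18 + BUN/2.8
= 2·144 + 113/18 + 16/2.8
= 288 + 6.28 + 5.71
= 299.99 mOsm/kg ≈ 300.0 mOsm/kg
Osmolar gap = measured − calculated = 321 − 300.0 = 21.0 mOsm/kg

21.0 mOsm/kg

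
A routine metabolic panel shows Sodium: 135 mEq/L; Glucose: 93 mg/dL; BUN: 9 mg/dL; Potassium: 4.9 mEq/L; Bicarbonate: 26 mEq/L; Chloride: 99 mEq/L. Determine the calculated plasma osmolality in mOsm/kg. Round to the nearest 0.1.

Calculated osmolality = 2·Na + glucose/18 + BUN/2.8
= 2·135 + 93/18 + 9/2.8
= 270 + 5.17 + 3.21
= 278.38 mOsm/kg

278.4 mOsm/kg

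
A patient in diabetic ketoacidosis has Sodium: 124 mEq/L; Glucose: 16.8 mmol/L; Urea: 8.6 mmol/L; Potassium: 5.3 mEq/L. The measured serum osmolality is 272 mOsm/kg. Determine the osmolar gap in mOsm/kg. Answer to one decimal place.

Calculated osmolality = 2·Na + glucose + urea
= 2·124 + 16.8 + 8.6
= 248 + 16.80 + 8.60
= 273.4 mOsm/kg ≈ 273.4 mOsm/kg
Osmolar gap = measured − calculated = 272 − 273.4 = -1.4 mOsm/kg

-1.4 mOsm/kg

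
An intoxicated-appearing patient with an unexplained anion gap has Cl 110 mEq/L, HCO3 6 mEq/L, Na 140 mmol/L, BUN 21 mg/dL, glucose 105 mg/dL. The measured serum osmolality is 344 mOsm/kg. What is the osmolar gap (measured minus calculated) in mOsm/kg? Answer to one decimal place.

50.7 mOsm/kg

Calculated osmolality = 2·Na + glucose/18 + BUN/2.8
= 2·140 + 105/18 + 21/2.8
= 280 + 5.83 + 7.50
= 293.33 mOsm/kg ≈ 293.3 mOsm/kg
Osmolar gap = measured − calculated = 344 − 293.3 = 50.7 mOsm/kg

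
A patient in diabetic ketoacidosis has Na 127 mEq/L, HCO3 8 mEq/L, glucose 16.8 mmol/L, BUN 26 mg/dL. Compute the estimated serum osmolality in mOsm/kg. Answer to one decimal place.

Calculated osmolality = 2·Na + glucose + BUN/2.8
= 2·127 + 16.8 + 26/2.8
= 254 + 16.80 + 9.29
= 280.09 mOsm/kg

280.1 mOsm/kg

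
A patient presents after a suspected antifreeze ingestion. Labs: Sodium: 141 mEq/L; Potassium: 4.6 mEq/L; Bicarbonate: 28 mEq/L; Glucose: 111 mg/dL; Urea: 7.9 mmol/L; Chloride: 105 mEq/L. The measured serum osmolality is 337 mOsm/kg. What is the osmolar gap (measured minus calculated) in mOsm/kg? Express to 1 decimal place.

Calculated osmolality = 2·Na + glucose/18 + urea
= 2·141 + 111/18 + 7.9
= 282 + 6.17 + 7.90
= 296.07 mOsm/kg ≈ 296.1 mOsm/kg
Osmolar gap = measured − calculated = 337 − 296.1 = 40.9 mOsm/kg

40.9 mOsm/kg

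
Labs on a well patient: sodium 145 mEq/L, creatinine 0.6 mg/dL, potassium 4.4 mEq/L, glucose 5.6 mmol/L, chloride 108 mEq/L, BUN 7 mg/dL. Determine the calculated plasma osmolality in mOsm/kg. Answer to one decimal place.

Calculated osmolality = 2·Na + glucose + BUN/2.8
= 2·145 + 5.6 + 7/2.8
= 290 + 5.60 + 2.50
= 298.1 mOsm/kg

298.1 mOsm/kg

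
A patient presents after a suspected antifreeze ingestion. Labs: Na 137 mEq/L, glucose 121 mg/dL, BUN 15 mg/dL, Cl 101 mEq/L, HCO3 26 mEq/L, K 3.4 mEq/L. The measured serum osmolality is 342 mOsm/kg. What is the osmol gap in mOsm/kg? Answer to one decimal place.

55.9 mOsm/kg

Calculated osmolality = 2·Na + glucose/18 + BUN/2.8
= 2·137 + 121/18 + 15/2.8
= 274 + 6.72 + 5.36
= 286.08 mOsm/kg ≈ 286.1 mOsm/kg
Osmolar gap = measured − calculated = 342 − 286.1 = 55.9 mOsm/kg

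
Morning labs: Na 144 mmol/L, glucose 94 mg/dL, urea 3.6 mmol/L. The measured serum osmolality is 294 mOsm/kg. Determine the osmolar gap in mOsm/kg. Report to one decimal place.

-2.8 mOsm/kg

Calculated osmolality = 2·Na + glucose/18 + urea
= 2·144 + 94/18 + 3.6
= 288 + 5.22 + 3.60
= 296.82 mOsm/kg ≈ 296.8 mOsm/kg
Osmolar gap = measured − calculated = 294 − 296.8 = -2.8 mOsm/kg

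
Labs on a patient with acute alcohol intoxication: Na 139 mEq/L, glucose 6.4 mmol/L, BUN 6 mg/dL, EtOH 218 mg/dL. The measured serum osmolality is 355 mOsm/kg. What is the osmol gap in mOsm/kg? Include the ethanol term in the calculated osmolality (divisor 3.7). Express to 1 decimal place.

9.5 mOsm/kg

Calculated osmolality = 2·Na + glucose + BUN/2.8 + ethanol/3.7
= 2·139 + 6.4 + 6/2.8 + 218/3.7
= 278 + 6.40 + 2.14 + 58.92
= 345.46 mOsm/kg ≈ 345.5 mOsm/kg
Osmolar gap = measured − calculated = 355 − 345.5 = 9.5 mOsm/kg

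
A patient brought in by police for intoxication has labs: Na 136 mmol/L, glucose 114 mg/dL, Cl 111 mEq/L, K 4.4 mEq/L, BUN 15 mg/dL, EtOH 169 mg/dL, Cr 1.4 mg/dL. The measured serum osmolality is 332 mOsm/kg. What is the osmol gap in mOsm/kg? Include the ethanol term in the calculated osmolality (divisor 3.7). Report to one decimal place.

Calculated osmolality = 2·Na + glucose/18 + BUN/2.8 + ethanol/3.7
= 2·136 + 114/18 + 15/2.8 + 169/3.7
= 272 + 6.33 + 5.36 + 45.68
= 329.37 mOsm/kg ≈ 329.4 mOsm/kg
Osmolar gap = measured − calculated = 332 − 329.4 = 2.6 mOsm/kg

2.6 mOsm/kg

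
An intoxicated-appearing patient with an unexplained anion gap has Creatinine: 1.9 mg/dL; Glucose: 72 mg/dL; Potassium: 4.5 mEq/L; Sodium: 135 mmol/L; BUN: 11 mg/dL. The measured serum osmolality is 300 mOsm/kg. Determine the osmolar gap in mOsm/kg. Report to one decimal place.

22.1 mOsm/kg

Calculated osmolality = 2·Na + glucose/18 + BUN/2.8
= 2·135 + 72/18 + 11/2.8
= 270 + 4 + 3.93
= 277.93 mOsm/kg ≈ 277.9 mOsm/kg
Osmolar gap = measured − calculated = 300 − 277.9 = 22.1 mOsm/kg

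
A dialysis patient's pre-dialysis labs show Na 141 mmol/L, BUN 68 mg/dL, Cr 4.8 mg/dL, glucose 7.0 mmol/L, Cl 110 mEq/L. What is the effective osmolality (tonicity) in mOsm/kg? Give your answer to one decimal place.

289.0 mOsm/kg

Effective osmolality excludes urea (freely permeant across cell membranes):
2·Na + glucose
= 2·141 + 7
= 282 + 7
= 289 mOsm/kg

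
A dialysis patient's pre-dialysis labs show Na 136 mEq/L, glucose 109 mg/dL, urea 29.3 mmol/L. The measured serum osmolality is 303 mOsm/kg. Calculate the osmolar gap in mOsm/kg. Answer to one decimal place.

Calculated osmolality = 2·Na + glucose/18 + urea
= 2·136 + 109/18 + 29.3
= 272 + 6.06 + 29.30
= 307.36 mOsm/kg ≈ 307.4 mOsm/kg
Osmolar gap = measured − calculated = 303 − 307.4 = -4.4 mOsm/kg

-4.4 mOsm/kg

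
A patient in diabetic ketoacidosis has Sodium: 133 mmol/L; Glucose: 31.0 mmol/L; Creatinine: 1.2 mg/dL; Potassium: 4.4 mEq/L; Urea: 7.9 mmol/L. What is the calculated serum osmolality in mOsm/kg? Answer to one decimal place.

Calculated osmolality = 2·Na + glucose + urea
= 2·133 + 31 + 7.9
= 266 + 31 + 7.90
= 304.9 mOsm/kg

304.9 mOsm/kg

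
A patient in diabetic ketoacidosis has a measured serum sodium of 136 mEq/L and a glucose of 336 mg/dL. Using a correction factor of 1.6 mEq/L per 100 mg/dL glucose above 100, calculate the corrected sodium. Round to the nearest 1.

140 mEq/L

Corrected Na = measured Na + 1.6 · (glucose − 100)/100
= 136 + 1.6 · (336 − 100)/100
= 136 + 3.8
= 139.8 mEq/L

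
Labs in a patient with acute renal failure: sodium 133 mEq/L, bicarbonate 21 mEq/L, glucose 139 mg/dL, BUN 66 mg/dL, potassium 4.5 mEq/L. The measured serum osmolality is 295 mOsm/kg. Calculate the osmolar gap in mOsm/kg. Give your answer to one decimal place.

Calculated osmolality = 2·Na + glucose/18 + BUN/2.8
= 2·133 + 139/18 + 66/2.8
= 266 + 7.72 + 23.57
= 297.29 mOsm/kg ≈ 297.3 mOsm/kg
Osmolar gap = measured − calculated = 295 − 297.3 = -2.3 mOsm/kg

-2.3 mOsm/kg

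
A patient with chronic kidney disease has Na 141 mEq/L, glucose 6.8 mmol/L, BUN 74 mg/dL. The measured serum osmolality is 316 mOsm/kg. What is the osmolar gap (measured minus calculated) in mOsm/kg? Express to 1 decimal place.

Calculated osmolality = 2·Na + glucose + BUN/2.8
= 2·141 + 6.8 + 74/2.8
= 282 + 6.80 + 26.43
= 315.23 mOsm/kg ≈ 315.2 mOsm/kg
Osmolar gap = measured − calculated = 316 − 315.2 = 0.8 mOsm/kg

0.8 mOsm/kg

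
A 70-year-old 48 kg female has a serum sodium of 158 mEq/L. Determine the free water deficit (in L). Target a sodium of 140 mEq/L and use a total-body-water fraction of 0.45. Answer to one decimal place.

2.8 L

TBW = 0.45 · 48 = 21.6 L
Free water deficit = TBW · (Na/140 − 1)
= 21.6 · (158/140 − 1)
= 21.6 · 0.1286
= 2.78 L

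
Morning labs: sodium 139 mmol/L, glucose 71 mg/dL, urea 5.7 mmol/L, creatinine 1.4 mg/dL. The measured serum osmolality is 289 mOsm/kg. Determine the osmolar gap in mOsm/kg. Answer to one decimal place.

Calculated osmolality = 2·Na + glucose/18 + urea
= 2·139 + 71/18 + 5.7
= 278 + 3.94 + 5.70
= 287.64 mOsm/kg ≈ 287.6 mOsm/kg
Osmolar gap = measured − calculated = 289 − 287.6 = 1.4 mOsm/kg

1.4 mOsm/kg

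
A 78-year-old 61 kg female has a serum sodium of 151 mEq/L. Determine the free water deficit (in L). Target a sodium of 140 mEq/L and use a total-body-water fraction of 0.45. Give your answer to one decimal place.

2.2 L

TBW = 0.45 · 61 = 27.45 L
Free water deficit = TBW · (Na/140 − 1)
= 27.45 · (151/140 − 1)
= 27.45 · 0.0786
= 2.16 L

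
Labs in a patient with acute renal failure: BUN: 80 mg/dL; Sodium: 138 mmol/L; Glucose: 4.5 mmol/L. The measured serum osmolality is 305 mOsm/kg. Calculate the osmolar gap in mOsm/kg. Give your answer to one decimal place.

-4.1 mOsm/kg

Calculated osmolality = 2·Na + glucose + BUN/2.8
= 2·138 + 4.5 + 80/2.8
= 276 + 4.50 + 28.57
= 309.07 mOsm/kg ≈ 309.1 mOsm/kg
Osmolar gap = measured − calculated = 305 − 309.1 = -4.1 mOsm/kg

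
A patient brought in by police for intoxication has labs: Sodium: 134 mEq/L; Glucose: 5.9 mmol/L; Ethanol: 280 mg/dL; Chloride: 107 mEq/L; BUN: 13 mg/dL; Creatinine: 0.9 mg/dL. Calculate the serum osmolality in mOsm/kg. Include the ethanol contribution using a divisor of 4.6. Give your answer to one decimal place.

Calculated osmolality = 2·Na + glucose + BUN/2.8 + ethanol/4.6
= 2·134 + 5.9 + 13/2.8 + 280/4.6
= 268 + 5.90 + 4.64 + 60.87
= 339.41 mOsm/kg

339.4 mOsm/kg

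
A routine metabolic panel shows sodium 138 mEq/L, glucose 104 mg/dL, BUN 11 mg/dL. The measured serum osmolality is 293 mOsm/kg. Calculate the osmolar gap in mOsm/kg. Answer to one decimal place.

7.3 mOsm/kg

Calculated osmolality = 2·Na + glucose/18 + BUN/2.8
= 2·138 + 104/18 + 11/2.8
= 276 + 5.78 + 3.93
= 285.71 mOsm/kg ≈ 285.7 mOsm/kg
Osmolar gap = measured − calculated = 293 − 285.7 = 7.3 mOsm/kg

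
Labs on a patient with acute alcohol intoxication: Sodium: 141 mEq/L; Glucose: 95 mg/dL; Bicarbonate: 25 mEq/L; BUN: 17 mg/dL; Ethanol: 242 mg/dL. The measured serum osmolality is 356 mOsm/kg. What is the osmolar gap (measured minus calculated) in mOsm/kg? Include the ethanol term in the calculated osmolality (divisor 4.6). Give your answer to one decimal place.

10.0 mOsm/kg

Calculated osmolality = 2·Na + glucose/18 + BUN/2.8 + ethanol/4.6
= 2·141 + 95/18 + 17/2.8 + 242/4.6
= 282 + 5.28 + 6.07 + 52.61
= 345.96 mOsm/kg ≈ 346.0 mOsm/kg
Osmolar gap = measured − calculated = 356 − 346.0 = 10.0 mOsm/kg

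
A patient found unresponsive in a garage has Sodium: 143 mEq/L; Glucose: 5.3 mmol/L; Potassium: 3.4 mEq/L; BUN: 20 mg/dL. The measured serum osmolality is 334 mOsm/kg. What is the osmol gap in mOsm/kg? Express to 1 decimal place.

35.6 mOsm/kg

Calculated osmolality = 2·Na + glucose + BUN/2.8
= 2·143 + 5.3 + 20/2.8
= 286 + 5.30 + 7.14
= 298.44 mOsm/kg ≈ 298.4 mOsm/kg
Osmolar gap = measured − calculated = 334 − 298.4 = 35.6 mOsm/kg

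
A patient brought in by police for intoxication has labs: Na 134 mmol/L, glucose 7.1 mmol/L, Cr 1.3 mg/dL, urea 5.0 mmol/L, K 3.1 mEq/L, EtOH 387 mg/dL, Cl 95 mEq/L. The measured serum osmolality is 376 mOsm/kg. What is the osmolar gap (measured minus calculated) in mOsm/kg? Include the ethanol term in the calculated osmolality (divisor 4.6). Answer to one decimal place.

11.8 mOsm/kg

Calculated osmolality = 2·Na + glucose + urea + ethanol/4.6
= 2·134 + 7.1 + 5 + 387/4.6
= 268 + 7.10 + 5 + 84.13
= 364.23 mOsm/kg ≈ 364.2 mOsm/kg
Osmolar gap = measured − calculated = 376 − 364.2 = 11.8 mOsm/kg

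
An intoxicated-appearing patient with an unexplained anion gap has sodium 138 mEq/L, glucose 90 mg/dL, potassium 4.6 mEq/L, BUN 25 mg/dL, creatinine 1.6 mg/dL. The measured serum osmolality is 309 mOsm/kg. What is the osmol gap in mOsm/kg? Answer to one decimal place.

19.1 mOsm/kg

Calculated osmolality = 2·Na + glucose/18 + BUN/2.8
= 2·138 + 90/18 + 25/2.8
= 276 + 5 + 8.93
= 289.93 mOsm/kg ≈ 289.9 mOsm/kg
Osmolar gap = measured − calculated = 309 − 289.9 = 19.1 mOsm/kg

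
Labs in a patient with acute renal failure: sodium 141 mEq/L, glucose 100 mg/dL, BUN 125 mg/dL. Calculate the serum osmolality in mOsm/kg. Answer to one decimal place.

332.2 mOsm/kg

Calculated osmolality = 2·Na + glucose/18 + BUN/2.8
= 2·141 + 100/18 + 125/2.8
= 282 + 5.56 + 44.64
= 332.2 mOsm/kg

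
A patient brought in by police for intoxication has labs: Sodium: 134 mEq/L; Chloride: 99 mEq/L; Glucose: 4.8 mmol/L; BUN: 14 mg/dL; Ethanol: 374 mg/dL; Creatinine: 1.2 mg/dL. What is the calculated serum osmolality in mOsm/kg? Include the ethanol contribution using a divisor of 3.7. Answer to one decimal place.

Calculated osmolality = 2·Na + glucose + BUN/2.8 + ethanol/3.7
= 2·134 + 4.8 + 14/2.8 + 374/3.7
= 268 + 4.80 + 5 + 101.08
= 378.88 mOsm/kg

378.9 mOsm/kg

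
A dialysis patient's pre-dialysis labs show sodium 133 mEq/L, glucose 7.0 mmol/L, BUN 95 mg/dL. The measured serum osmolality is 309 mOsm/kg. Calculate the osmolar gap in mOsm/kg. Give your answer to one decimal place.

Calculated osmolality = 2·Na + glucose + BUN/2.8
= 2·133 + 7 + 95/2.8
= 266 + 7 + 33.93
= 306.93 mOsm/kg ≈ 306.9 mOsm/kg
Osmolar gap = measured − calculated = 309 − 306.9 = 2.1 mOsm/kg

2.1 mOsm/kg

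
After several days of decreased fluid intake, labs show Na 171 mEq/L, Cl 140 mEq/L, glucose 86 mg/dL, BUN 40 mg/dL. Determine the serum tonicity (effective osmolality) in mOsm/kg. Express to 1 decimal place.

346.8 mOsm/kg

Effective osmolality excludes urea (freely permeant across cell membranes):
2·Na + glucose/18
= 2·171 + 86/18
= 342 + 4.78
= 346.78 mOsm/kg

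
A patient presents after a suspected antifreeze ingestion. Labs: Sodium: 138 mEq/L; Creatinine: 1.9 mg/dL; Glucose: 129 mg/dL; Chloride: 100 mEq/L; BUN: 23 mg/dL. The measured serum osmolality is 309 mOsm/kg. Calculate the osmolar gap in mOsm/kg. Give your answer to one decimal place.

Calculated osmolality = 2·Na + glucose/18 + BUN/2.8
= 2·138 + 129/18 + 23/2.8
= 276 + 7.17 + 8.21
= 291.38 mOsm/kg ≈ 291.4 mOsm/kg
Osmolar gap = measured − calculated = 309 − 291.4 = 17.6 mOsm/kg

17.6 mOsm/kg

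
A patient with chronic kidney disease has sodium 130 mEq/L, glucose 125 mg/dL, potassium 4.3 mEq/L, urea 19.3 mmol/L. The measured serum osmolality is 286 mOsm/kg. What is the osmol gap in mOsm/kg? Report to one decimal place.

Calculated osmolality = 2·Na + glucose/18 + urea
= 2·130 + 125/18 + 19.3
= 260 + 6.94 + 19.30
= 286.24 mOsm/kg ≈ 286.2 mOsm/kg
Osmolar gap = measured − calculated = 286 − 286.2 = -0.2 mOsm/kg

-0.2 mOsm/kg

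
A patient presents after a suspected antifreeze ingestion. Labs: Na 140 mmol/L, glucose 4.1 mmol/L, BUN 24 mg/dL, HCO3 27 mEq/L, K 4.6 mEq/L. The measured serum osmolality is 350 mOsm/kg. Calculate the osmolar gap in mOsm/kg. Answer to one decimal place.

57.3 mOsm/kg

Calculated osmolality = 2·Na + glucose + BUN/2.8
= 2·140 + 4.1 + 24/2.8
= 280 + 4.10 + 8.57
= 292.67 mOsm/kg ≈ 292.7 mOsm/kg
Osmolar gap = measured − calculated = 350 − 292.7 = 57.3 mOsm/kg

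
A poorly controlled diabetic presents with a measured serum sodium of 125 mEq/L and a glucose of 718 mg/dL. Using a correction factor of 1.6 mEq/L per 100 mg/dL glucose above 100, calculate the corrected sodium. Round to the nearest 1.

Corrected Na = measured Na + 1.6 · (glucose − 100)/100
= 125 + 1.6 · (718 − 100)/100
= 125 + 9.9
= 134.9 mEq/L

135 mEq/L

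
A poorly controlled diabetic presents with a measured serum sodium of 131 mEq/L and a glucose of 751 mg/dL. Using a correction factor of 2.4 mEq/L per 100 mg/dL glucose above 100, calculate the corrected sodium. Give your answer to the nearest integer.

Corrected Na = measured Na + 2.4 · (glucose − 100)/100
= 131 + 2.4 · (751 − 100)/100
= 131 + 15.6
= 146.6 mEq/L

147 mEq/L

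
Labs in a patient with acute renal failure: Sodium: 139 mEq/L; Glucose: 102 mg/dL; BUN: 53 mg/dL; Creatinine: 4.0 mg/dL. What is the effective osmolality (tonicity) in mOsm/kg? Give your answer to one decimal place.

283.7 mOsm/kg

Effective osmolality excludes urea (freely permeant across cell membranes):
2·Na + glucose/18
= 2·139 + 102/18
= 278 + 5.67
= 283.67 mOsm/kg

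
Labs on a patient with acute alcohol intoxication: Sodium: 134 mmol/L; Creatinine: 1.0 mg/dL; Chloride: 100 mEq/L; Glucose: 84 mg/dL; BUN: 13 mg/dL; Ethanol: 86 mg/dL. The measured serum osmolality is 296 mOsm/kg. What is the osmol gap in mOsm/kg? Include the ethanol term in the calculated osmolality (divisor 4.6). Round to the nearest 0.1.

0.0 mOsm/kg

Calculated osmolality = 2·Na + glucose/18 + BUN/2.8 + ethanol/4.6
= 2·134 + 84/18 + 13/2.8 + 86/4.6
= 268 + 4.67 + 4.64 + 18.70
= 296.01 mOsm/kg ≈ 296.0 mOsm/kg
Osmolar gap = measured − calculated = 296 − 296.0 = 0.0 mOsm/kg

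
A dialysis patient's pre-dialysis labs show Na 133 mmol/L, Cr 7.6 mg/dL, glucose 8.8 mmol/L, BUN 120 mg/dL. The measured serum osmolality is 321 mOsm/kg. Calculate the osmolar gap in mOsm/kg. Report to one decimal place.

Calculated osmolality = 2·Na + glucose + BUN/2.8
= 2·133 + 8.8 + 120/2.8
= 266 + 8.80 + 42.86
= 317.66 mOsm/kg ≈ 317.7 mOsm/kg
Osmolar gap = measured − calculated = 321 − 317.7 = 3.3 mOsm/kg

3.3 mOsm/kg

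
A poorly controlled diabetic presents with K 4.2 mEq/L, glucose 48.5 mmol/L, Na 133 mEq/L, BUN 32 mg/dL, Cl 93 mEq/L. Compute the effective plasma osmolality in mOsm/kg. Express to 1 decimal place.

Effective osmolality excludes urea (freely permeant across cell membranes):
2·Na + glucose
= 2·133 + 48.5
= 266 + 48.5
= 314.5 mOsm/kg

314.5 mOsm/kg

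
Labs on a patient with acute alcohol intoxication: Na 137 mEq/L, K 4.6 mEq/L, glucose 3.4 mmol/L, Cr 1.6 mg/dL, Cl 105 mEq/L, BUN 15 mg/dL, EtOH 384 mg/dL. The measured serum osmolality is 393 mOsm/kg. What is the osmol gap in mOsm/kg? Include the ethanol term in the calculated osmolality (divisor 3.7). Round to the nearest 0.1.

Calculated osmolality = 2·Na + glucose + BUN/2.8 + ethanol/3.7
= 2·137 + 3.4 + 15/2.8 + 384/3.7
= 274 + 3.40 + 5.36 + 103.78
= 386.54 mOsm/kg ≈ 386.5 mOsm/kg
Osmolar gap = measured − calculated = 393 − 386.5 = 6.5 mOsm/kg

6.5 mOsm/kg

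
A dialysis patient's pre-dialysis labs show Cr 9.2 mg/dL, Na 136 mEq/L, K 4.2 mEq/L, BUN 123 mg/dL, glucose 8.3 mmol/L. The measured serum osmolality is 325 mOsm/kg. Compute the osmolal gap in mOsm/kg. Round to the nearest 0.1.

Calculated osmolality = 2·Na + glucose + BUN/2.8
= 2·136 + 8.3 + 123/2.8
= 272 + 8.30 + 43.93
= 324.23 mOsm/kg ≈ 324.2 mOsm/kg
Osmolar gap = measured − calculated = 325 − 324.2 = 0.8 mOsm/kg

0.8 mOsm/kg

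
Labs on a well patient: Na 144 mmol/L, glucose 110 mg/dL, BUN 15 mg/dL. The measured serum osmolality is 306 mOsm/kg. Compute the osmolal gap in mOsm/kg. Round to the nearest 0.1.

Calculated osmolality = 2·Na + glucose/18 + BUN/2.8
= 2·144 + 110/18 + 15/2.8
= 288 + 6.11 + 5.36
= 299.47 mOsm/kg ≈ 299.5 mOsm/kg
Osmolar gap = measured − calculated = 306 − 299.5 = 6.5 mOsm/kg

6.5 mOsm/kg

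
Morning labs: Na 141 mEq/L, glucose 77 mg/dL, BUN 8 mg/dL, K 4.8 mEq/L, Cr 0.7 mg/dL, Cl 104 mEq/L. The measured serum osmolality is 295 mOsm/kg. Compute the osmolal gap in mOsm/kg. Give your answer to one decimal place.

Calculated osmolality = 2·Na + glucose/18 + BUN/2.8
= 2·141 + 77/18 + 8/2.8
= 282 + 4.28 + 2.86
= 289.14 mOsm/kg ≈ 289.1 mOsm/kg
Osmolar gap = measured − calculated = 295 − 289.1 = 5.9 mOsm/kg

5.9 mOsm/kg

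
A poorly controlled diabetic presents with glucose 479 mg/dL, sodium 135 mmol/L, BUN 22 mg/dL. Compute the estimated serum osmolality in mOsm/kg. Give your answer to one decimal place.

Calculated osmolality = 2·Na + glucose/18 + BUN/2.8
= 2·135 + 479/18 + 22/2.8
= 270 + 26.61 + 7.86
= 304.47 mOsm/kg

304.5 mOsm/kg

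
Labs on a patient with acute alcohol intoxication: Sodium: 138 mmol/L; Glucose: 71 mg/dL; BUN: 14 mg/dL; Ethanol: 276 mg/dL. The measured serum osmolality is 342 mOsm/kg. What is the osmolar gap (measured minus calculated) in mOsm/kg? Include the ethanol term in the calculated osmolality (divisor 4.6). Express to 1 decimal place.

Calculated osmolality = 2·Na + glucose/18 + BUN/2.8 + ethanol/4.6
= 2·138 + 71/18 + 14/2.8 + 276/4.6
= 276 + 3.94 + 5 + 60
= 344.94 mOsm/kg ≈ 344.9 mOsm/kg
Osmolar gap = measured − calculated = 342 − 344.9 = -2.9 mOsm/kg

-2.9 mOsm/kg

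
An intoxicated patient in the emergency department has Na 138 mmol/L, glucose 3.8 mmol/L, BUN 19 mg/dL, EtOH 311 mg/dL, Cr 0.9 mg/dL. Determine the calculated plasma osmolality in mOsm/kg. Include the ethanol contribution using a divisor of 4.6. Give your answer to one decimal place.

354.2 mOsm/kg

Calculated osmolality = 2·Na + glucose + BUN/2.8 + ethanol/4.6
= 2·138 + 3.8 + 19/2.8 + 311/4.6
= 276 + 3.80 + 6.79 + 67.61
= 354.2 mOsm/kg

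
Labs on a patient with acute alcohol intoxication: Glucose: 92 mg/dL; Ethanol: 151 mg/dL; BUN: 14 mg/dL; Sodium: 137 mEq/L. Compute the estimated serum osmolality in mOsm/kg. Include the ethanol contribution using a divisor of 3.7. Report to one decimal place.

324.9 mOsm/kg

Calculated osmolality = 2·Na + glucose/18 + BUN/2.8 + ethanol/3.7
= 2·137 + 92/18 + 14/2.8 + 151/3.7
= 274 + 5.11 + 5 + 40.81
= 324.92 mOsm/kg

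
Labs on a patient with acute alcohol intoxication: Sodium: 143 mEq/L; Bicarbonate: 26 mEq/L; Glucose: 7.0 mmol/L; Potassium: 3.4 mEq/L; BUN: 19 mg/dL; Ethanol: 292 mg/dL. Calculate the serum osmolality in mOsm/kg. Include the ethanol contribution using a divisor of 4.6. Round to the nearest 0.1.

Calculated osmolality = 2·Na + glucose + BUN/2.8 + ethanol/4.6
= 2·143 + 7 + 19/2.8 + 292/4.6
= 286 + 7 + 6.79 + 63.48
= 363.27 mOsm/kg

363.3 mOsm/kg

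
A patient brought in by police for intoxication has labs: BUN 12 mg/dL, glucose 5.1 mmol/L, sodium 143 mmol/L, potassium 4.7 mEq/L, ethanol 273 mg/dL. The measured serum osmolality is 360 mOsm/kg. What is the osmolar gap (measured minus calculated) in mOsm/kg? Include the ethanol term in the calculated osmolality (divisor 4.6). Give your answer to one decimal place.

5.3 mOsm/kg

Calculated osmolality = 2·Na + glucose + BUN/2.8 + ethanol/4.6
= 2·143 + 5.1 + 12/2.8 + 273/4.6
= 286 + 5.10 + 4.29 + 59.35
= 354.74 mOsm/kg ≈ 354.7 mOsm/kg
Osmolar gap = measured − calculated = 360 − 354.7 = 5.3 mOsm/kg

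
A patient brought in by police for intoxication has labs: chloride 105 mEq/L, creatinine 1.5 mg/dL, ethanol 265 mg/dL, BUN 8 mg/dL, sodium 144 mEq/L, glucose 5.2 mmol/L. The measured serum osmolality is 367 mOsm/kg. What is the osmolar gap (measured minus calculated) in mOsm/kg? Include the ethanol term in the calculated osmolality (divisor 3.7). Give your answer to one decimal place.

-0.7 mOsm/kg

Calculated osmolality = 2·Na + glucose + BUN/2.8 + ethanol/3.7
= 2·144 + 5.2 + 8/2.8 + 265/3.7
= 288 + 5.20 + 2.86 + 71.62
= 367.68 mOsm/kg ≈ 367.7 mOsm/kg
Osmolar gap = measured − calculated = 367 − 367.7 = -0.7 mOsm/kg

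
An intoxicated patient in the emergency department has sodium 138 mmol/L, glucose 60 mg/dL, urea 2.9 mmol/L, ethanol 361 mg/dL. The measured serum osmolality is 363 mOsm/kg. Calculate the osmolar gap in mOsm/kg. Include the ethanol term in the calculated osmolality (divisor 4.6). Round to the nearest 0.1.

Calculated osmolality = 2·Na + glucose/18 + urea + ethanol/4.6
= 2·138 + 60/18 + 2.9 + 361/4.6
= 276 + 3.33 + 2.90 + 78.48
= 360.71 mOsm/kg ≈ 360.7 mOsm/kg
Osmolar gap = measured − calculated = 363 − 360.7 = 2.3 mOsm/kg

2.3 mOsm/kg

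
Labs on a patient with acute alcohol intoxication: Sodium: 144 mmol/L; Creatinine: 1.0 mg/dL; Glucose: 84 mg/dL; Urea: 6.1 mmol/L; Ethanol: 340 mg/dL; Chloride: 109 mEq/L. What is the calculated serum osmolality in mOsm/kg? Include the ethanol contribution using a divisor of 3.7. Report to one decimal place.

Calculated osmolality = 2·Na + glucose/18 + urea + ethanol/3.7
= 2·144 + 84/18 + 6.1 + 340/3.7
= 288 + 4.67 + 6.10 + 91.89
= 390.66 mOsm/kg

390.7 mOsm/kg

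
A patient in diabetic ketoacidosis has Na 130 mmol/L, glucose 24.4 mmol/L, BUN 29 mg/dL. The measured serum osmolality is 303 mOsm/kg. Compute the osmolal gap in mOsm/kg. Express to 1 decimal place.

8.2 mOsm/kg

Calculated osmolality = 2·Na + glucose + BUN/2.8
= 2·130 + 24.4 + 29/2.8
= 260 + 24.40 + 10.36
= 294.76 mOsm/kg ≈ 294.8 mOsm/kg
Osmolar gap = measured − calculated = 303 − 294.8 = 8.2 mOsm/kg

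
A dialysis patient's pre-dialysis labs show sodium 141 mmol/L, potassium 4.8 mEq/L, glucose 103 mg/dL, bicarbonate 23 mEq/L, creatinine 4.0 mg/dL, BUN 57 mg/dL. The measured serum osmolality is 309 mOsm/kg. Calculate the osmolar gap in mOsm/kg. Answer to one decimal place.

Calculated osmolality = 2·Na + glucose/18 + BUN/2.8
= 2·141 + 103/18 + 57/2.8
= 282 + 5.72 + 20.36
= 308.08 mOsm/kg ≈ 308.1 mOsm/kg
Osmolar gap = measured − calculated = 309 − 308.1 = 0.9 mOsm/kg

0.9 mOsm/kg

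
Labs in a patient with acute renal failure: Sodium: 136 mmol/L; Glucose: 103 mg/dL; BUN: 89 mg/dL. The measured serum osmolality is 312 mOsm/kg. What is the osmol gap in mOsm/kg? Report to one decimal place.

2.5 mOsm/kg

Calculated osmolality = 2·Na + glucose/18 + BUN/2.8
= 2·136 + 103/18 + 89/2.8
= 272 + 5.72 + 31.79
= 309.51 mOsm/kg ≈ 309.5 mOsm/kg
Osmolar gap = measured − calculated = 312 − 309.5 = 2.5 mOsm/kg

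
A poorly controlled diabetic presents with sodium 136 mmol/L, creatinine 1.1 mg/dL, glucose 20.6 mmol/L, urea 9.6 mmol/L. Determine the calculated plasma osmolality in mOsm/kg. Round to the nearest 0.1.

302.2 mOsm/kg

Calculated osmolality = 2·Na + glucose + urea
= 2·136 + 20.6 + 9.6
= 272 + 20.60 + 9.60
= 302.2 mOsm/kg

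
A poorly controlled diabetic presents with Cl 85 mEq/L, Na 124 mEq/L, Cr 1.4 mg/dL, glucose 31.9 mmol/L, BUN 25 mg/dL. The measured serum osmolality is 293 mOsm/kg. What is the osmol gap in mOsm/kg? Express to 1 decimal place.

4.2 mOsm/kg

Calculated osmolality = 2·Na + glucose + BUN/2.8
= 2·124 + 31.9 + 25/2.8
= 248 + 31.90 + 8.93
= 288.83 mOsm/kg ≈ 288.8 mOsm/kg
Osmolar gap = measured − calculated = 293 − 288.8 = 4.2 mOsm/kg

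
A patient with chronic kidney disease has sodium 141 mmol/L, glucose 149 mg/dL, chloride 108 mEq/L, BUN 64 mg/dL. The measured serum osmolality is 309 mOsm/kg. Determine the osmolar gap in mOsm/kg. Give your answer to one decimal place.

-4.1 mOsm/kg

Calculated osmolality = 2·Na + glucose/18 + BUN/2.8
= 2·141 + 149/18 + 64/2.8
= 282 + 8.28 + 22.86
= 313.14 mOsm/kg ≈ 313.1 mOsm/kg
Osmolar gap = measured − calculated = 309 − 313.1 = -4.1 mOsm/kg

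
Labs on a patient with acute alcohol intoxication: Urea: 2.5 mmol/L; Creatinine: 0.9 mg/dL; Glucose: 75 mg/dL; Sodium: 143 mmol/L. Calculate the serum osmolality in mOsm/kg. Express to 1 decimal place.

Calculated osmolality = 2·Na + glucose/18 + urea
= 2·143 + 75/18 + 2.5
= 286 + 4.17 + 2.50
= 292.67 mOsm/kg

292.7 mOsm/kg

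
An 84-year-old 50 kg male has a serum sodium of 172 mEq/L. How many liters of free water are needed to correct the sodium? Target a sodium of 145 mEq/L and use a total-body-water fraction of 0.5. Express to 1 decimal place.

TBW = 0.5 · 50 = 25 L
Free water deficit = TBW · (Na/145 − 1)
= 25 · (172/145 − 1)
= 25 · 0.1862
= 4.66 L

4.7 L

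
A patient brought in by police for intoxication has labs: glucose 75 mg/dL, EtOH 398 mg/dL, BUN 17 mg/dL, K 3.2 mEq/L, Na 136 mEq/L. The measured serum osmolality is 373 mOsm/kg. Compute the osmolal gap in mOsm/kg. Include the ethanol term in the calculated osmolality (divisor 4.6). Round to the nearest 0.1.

Calculated osmolality = 2·Na + glucose/18 + BUN/2.8 + ethanol/4.6
= 2·136 + 75/18 + 17/2.8 + 398/4.6
= 272 + 4.17 + 6.07 + 86.52
= 368.76 mOsm/kg ≈ 368.8 mOsm/kg
Osmolar gap = measured − calculated = 373 − 368.8 = 4.2 mOsm/kg

4.2 mOsm/kg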